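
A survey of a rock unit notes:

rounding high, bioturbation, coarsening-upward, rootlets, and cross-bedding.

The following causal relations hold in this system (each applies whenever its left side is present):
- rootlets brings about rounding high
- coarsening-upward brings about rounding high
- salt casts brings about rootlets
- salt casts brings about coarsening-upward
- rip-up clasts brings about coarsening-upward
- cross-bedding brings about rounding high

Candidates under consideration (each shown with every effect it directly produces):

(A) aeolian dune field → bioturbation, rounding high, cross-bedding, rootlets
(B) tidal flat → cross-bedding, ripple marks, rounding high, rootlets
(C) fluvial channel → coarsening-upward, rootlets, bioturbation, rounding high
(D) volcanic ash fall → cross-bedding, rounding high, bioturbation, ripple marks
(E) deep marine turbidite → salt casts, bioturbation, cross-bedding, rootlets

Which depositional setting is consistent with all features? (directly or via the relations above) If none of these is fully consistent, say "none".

E

Per-candidate check:
(A) aeolian dune field — rounding high yes; bioturbation yes; coarsening-upward NO; rootlets yes; cross-bedding yes
(B) tidal flat — rounding high yes; bioturbation NO; coarsening-upward NO; rootlets yes; cross-bedding yes
(C) fluvial channel — does not account for cross-bedding
(D) volcanic ash fall — rounding high yes; bioturbation yes; coarsening-upward NO; rootlets NO; cross-bedding yes
(E) deep marine turbidite — accounts for every observation (rounding high by rootlets → rounding high)
(E) is the only candidate with no mismatches.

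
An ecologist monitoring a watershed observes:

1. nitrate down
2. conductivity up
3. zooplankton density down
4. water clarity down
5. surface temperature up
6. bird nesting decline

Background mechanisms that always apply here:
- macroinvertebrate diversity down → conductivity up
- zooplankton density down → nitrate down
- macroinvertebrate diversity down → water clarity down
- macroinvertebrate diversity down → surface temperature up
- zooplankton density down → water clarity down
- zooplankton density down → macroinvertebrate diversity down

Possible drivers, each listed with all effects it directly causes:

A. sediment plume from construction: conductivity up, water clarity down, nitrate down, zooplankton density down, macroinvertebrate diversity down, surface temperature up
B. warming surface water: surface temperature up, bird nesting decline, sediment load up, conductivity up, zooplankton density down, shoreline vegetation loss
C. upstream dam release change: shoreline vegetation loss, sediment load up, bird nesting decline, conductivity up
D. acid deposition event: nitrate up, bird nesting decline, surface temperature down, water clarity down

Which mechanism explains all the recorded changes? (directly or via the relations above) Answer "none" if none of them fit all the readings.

B

Per-candidate check:
(A) sediment plume from construction — does not account for bird nesting decline
(B) warming surface water — nitrate down yes (through zooplankton density down → nitrate down); conductivity up yes; zooplankton density down yes; water clarity down yes (through zooplankton density down → water clarity down); surface temperature up yes; bird nesting decline yes
(C) upstream dam release change — nitrate down NO; conductivity up yes; zooplankton density down NO; water clarity down NO; surface temperature up NO; bird nesting decline yes
(D) acid deposition event — nitrate down NO; conductivity up NO; zooplankton density down NO; water clarity down yes; surface temperature up NO; bird nesting decline yes
(B) alone accounts for all the evidence.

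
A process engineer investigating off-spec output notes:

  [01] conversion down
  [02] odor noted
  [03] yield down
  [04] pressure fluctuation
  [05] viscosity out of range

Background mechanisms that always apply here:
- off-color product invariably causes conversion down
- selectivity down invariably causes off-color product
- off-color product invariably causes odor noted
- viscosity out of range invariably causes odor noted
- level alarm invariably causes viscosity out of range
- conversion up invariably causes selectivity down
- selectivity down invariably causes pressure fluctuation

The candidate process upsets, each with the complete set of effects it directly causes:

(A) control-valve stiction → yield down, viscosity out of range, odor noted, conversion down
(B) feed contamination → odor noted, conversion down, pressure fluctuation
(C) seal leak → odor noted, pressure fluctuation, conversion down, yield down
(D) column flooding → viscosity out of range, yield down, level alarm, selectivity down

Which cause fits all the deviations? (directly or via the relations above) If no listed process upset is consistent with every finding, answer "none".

D

Per-candidate check:
(A) control-valve stiction — does not account for pressure fluctuation
(B) feed contamination — does not account for yield down, viscosity out of range
(C) seal leak — conversion down yes; odor noted yes; yield down yes; pressure fluctuation yes; viscosity out of range NO
(D) column flooding — conversion down yes (via selectivity down → off-color product → conversion down); odor noted yes (via viscosity out of range → odor noted); yield down yes; pressure fluctuation yes (via selectivity down → pressure fluctuation); viscosity out of range yes
(D) alone accounts for all the evidence.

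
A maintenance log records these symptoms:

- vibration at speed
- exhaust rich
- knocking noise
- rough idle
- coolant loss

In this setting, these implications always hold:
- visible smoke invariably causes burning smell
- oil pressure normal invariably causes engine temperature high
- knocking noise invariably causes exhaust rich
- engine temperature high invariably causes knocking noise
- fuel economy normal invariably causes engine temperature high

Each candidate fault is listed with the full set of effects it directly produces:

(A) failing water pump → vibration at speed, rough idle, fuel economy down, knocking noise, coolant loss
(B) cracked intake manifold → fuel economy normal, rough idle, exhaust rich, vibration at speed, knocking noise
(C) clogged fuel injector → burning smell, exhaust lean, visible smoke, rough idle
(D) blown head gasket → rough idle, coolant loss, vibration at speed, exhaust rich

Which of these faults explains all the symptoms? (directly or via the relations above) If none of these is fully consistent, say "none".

A

Checking each candidate against the observations:
(A) failing water pump — accounts for every observation (exhaust rich via knocking noise → exhaust rich)
(B) cracked intake manifold — does not account for coolant loss
(C) clogged fuel injector — fails on vibration at speed, exhaust rich, knocking noise, coolant loss (predicts exhaust lean, not exhaust rich)
(D) blown head gasket — vibration at speed yes; exhaust rich yes; knocking noise NO; rough idle yes; coolant loss yes
Only (A) is consistent with every observation.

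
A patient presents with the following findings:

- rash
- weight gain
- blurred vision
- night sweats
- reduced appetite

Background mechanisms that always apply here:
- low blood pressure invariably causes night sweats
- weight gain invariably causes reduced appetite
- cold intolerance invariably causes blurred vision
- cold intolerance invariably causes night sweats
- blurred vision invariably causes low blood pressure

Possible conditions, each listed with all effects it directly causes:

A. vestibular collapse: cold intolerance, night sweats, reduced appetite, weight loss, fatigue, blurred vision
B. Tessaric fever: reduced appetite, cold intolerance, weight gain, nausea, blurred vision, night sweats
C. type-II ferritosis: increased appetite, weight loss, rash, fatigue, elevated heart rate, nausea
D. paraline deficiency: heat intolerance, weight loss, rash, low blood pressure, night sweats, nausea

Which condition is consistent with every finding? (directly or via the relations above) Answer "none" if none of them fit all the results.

none

Per-candidate check:
(A) vestibular collapse — rash -; weight gain -; blurred vision +; night sweats +; reduced appetite +
(B) Tessaric fever — does not account for rash
(C) type-II ferritosis — rash +; weight gain -; blurred vision -; night sweats -; reduced appetite -
(D) paraline deficiency — rash +; weight gain -; blurred vision -; night sweats +; reduced appetite -
None of the listed candidates fits everything.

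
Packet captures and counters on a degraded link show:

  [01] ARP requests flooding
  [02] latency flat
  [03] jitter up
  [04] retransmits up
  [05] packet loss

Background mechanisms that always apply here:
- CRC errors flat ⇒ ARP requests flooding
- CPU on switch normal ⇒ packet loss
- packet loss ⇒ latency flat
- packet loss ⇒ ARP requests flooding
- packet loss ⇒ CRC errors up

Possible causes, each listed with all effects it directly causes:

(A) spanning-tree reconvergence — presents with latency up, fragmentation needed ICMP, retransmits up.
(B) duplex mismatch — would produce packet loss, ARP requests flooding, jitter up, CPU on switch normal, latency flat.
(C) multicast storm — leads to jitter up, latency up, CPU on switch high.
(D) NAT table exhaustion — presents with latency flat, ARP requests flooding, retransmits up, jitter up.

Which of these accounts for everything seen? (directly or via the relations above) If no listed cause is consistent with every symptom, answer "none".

Testing each hypothesis:
(A) spanning-tree reconvergence — fails on ARP requests flooding, latency flat, jitter up, packet loss (predicts latency up, not latency flat)
(B) duplex mismatch — does not account for retransmits up
(C) multicast storm — ARP requests flooding ✗; latency flat ✗; jitter up ✓; retransmits up ✗; packet loss ✗
(D) NAT table exhaustion — ARP requests flooding ✓; latency flat ✓; jitter up ✓; retransmits up ✓; packet loss ✗
No candidate is consistent with all observations.

none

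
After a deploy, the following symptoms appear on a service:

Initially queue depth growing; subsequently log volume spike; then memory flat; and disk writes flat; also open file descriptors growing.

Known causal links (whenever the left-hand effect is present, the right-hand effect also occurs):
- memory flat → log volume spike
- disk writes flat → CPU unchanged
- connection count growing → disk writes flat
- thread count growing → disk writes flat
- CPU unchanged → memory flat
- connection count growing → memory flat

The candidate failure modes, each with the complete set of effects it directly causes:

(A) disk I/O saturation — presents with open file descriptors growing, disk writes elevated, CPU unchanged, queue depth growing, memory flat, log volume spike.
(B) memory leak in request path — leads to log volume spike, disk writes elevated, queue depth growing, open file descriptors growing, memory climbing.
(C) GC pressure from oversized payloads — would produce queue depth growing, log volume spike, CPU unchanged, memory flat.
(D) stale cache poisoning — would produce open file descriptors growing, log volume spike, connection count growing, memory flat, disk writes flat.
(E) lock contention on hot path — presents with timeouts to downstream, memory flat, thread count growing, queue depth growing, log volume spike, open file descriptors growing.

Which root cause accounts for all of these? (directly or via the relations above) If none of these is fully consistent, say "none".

Checking each candidate against the observations:
(A) disk I/O saturation — fails on disk writes flat (predicts disk writes elevated, not disk writes flat)
(B) memory leak in request path — queue depth growing match; log volume spike match; memory flat miss; disk writes flat miss; open file descriptors growing match
(C) GC pressure from oversized payloads — does not account for disk writes flat, open file descriptors growing
(D) stale cache poisoning — queue depth growing miss; log volume spike match; memory flat match; disk writes flat match; open file descriptors growing match
(E) lock contention on hot path — queue depth growing match; log volume spike match; memory flat match; disk writes flat match (via thread count growing → disk writes flat); open file descriptors growing match
Only (E) is consistent with every observation.

E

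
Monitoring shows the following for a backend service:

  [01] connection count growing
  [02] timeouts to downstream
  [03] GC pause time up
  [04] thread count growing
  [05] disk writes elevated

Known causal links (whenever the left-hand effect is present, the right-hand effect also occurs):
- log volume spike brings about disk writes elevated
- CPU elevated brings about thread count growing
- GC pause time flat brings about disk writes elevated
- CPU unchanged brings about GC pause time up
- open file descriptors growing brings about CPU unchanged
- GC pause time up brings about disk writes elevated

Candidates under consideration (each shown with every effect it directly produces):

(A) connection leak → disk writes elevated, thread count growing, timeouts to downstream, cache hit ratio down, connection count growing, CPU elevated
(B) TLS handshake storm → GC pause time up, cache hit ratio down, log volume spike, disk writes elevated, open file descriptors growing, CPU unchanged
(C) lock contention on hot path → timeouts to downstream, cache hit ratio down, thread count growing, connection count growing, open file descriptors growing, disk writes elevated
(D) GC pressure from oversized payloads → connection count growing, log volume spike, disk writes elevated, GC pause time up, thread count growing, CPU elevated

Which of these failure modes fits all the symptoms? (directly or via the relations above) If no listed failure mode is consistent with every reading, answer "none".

C

For each candidate, compare predicted effects to what was observed:
(A) connection leak — does not account for GC pause time up
(B) TLS handshake storm — does not account for connection count growing, timeouts to downstream, thread count growing
(C) lock contention on hot path — connection count growing match; timeouts to downstream match; GC pause time up match (via open file descriptors growing → CPU unchanged → GC pause time up); thread count growing match; disk writes elevated match
(D) GC pressure from oversized payloads — connection count growing match; timeouts to downstream miss; GC pause time up match; thread count growing match; disk writes elevated match
(C) is the only candidate with no mismatches.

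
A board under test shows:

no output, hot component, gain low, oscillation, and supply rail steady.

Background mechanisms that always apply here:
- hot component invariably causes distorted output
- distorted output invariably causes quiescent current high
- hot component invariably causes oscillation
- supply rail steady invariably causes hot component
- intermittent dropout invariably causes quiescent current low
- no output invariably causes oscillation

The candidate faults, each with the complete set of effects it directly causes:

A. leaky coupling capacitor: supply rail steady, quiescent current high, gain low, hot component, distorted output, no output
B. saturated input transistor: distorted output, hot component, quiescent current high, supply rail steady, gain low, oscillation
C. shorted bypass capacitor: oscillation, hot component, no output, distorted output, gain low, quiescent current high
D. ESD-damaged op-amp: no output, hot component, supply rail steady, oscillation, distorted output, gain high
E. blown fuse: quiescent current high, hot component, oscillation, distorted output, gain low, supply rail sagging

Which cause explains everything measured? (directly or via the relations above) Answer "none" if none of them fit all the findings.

A

Checking each candidate against the observations:
(A) leaky coupling capacitor — no output +; hot component +; gain low +; oscillation + (by hot component → oscillation); supply rail steady +
(B) saturated input transistor — does not account for no output
(C) shorted bypass capacitor — does not account for supply rail steady
(D) ESD-damaged op-amp — fails on gain low (predicts gain high, not gain low)
(E) blown fuse — no output -; hot component +; gain low +; oscillation +; supply rail steady -
(A) is the only candidate with no mismatches.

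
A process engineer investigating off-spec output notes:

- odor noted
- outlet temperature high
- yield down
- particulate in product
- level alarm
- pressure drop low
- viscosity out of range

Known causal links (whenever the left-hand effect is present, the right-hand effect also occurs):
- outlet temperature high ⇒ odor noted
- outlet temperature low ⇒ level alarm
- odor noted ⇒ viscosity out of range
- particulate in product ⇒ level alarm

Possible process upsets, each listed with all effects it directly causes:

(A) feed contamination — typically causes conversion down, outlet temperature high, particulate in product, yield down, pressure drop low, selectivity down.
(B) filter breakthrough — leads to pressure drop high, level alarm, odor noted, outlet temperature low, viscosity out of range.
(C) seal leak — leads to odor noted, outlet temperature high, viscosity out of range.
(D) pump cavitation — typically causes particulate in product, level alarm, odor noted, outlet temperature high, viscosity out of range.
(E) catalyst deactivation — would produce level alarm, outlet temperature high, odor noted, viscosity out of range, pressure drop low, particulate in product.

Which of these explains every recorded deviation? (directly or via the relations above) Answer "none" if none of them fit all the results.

A

Per-candidate check:
(A) feed contamination — odor noted ✓ (via outlet temperature high → odor noted); outlet temperature high ✓; yield down ✓; particulate in product ✓; level alarm ✓ (via particulate in product → level alarm); pressure drop low ✓; viscosity out of range ✓ (via outlet temperature high → odor noted → viscosity out of range)
(B) filter breakthrough — odor noted ✓; outlet temperature high ✗; yield down ✗; particulate in product ✗; level alarm ✓; pressure drop low ✗; viscosity out of range ✓
(C) seal leak — does not account for yield down, particulate in product, level alarm, pressure drop low
(D) pump cavitation — odor noted ✓; outlet temperature high ✓; yield down ✗; particulate in product ✓; level alarm ✓; pressure drop low ✗; viscosity out of range ✓
(E) catalyst deactivation — odor noted ✓; outlet temperature high ✓; yield down ✗; particulate in product ✓; level alarm ✓; pressure drop low ✓; viscosity out of range ✓
(A) is the only candidate with no mismatches.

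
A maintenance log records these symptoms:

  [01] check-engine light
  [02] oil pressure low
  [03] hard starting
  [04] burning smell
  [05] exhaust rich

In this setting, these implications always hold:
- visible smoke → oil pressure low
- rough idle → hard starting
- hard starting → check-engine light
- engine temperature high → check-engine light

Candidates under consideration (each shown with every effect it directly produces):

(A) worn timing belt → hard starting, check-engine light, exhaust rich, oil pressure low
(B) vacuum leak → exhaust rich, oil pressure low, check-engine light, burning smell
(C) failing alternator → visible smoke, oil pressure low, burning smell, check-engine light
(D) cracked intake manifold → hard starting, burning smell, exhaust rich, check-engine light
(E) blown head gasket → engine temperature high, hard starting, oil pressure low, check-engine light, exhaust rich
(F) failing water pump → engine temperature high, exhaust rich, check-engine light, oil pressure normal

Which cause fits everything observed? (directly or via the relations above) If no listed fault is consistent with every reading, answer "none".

Testing each hypothesis:
(A) worn timing belt — does not account for burning smell
(B) vacuum leak — check-engine light yes; oil pressure low yes; hard starting NO; burning smell yes; exhaust rich yes
(C) failing alternator — does not account for hard starting, exhaust rich
(D) cracked intake manifold — check-engine light yes; oil pressure low NO; hard starting yes; burning smell yes; exhaust rich yes
(E) blown head gasket — check-engine light yes; oil pressure low yes; hard starting yes; burning smell NO; exhaust rich yes
(F) failing water pump — check-engine light yes; oil pressure low NO; hard starting NO; burning smell NO; exhaust rich yes
None of the listed candidates fits everything.

none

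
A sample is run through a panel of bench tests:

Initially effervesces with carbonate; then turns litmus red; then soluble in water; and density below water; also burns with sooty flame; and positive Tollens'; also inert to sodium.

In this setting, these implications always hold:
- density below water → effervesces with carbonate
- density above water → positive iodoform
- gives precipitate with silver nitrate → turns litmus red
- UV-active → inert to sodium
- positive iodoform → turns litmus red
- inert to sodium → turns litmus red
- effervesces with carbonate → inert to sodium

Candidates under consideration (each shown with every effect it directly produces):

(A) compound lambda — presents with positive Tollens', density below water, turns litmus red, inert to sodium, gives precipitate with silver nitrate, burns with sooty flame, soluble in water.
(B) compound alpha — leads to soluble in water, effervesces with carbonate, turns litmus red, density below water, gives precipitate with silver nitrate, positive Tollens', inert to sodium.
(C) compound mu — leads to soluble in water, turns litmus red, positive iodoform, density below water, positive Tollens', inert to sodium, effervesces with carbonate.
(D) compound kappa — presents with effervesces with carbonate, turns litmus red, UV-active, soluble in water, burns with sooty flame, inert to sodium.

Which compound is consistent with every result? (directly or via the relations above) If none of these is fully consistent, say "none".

A

Per-candidate check:
(A) compound lambda — accounts for every observation (effervesces with carbonate via density below water → effervesces with carbonate)
(B) compound alpha — effervesces with carbonate +; turns litmus red +; soluble in water +; density below water +; burns with sooty flame -; positive Tollens' +; inert to sodium +
(C) compound mu — does not account for burns with sooty flame
(D) compound kappa — does not account for density below water, positive Tollens'
Only (A) is consistent with every observation.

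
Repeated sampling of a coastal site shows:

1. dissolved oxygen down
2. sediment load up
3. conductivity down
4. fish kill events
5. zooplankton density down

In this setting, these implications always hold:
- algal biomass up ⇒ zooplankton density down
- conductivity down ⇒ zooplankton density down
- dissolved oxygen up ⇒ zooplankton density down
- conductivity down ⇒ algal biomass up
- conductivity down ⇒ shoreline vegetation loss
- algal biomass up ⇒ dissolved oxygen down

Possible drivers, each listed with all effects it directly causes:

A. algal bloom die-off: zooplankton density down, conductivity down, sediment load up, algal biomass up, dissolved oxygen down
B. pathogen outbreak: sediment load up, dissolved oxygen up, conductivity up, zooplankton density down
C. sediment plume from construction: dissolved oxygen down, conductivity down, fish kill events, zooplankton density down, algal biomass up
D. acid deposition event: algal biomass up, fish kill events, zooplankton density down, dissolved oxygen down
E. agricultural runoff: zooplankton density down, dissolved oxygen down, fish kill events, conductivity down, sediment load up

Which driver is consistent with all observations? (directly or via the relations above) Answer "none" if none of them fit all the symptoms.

E

Per-candidate check:
(A) algal bloom die-off — does not account for fish kill events
(B) pathogen outbreak — fails on dissolved oxygen down, conductivity down, fish kill events (predicts dissolved oxygen up, not dissolved oxygen down; predicts conductivity up, not conductivity down)
(C) sediment plume from construction — does not account for sediment load up
(D) acid deposition event — does not account for sediment load up, conductivity down
(E) agricultural runoff — accounts for every observation
(E) is the only candidate with no mismatches.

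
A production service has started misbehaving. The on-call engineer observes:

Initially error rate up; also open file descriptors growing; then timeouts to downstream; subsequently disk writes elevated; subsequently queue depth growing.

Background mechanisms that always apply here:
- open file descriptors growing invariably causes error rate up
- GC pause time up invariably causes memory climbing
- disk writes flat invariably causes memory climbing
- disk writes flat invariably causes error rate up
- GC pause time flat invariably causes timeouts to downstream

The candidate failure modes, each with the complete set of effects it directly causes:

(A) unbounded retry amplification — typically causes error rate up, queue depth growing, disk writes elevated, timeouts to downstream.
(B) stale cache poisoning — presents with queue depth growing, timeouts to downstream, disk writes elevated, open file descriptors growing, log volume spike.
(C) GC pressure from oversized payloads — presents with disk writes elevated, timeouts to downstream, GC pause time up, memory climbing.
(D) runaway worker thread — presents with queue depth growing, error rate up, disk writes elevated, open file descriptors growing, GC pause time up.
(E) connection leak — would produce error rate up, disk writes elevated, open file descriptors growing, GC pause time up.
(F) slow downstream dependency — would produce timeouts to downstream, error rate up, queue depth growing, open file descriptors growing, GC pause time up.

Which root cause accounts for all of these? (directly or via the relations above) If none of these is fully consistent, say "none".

For each candidate, compare predicted effects to what was observed:
(A) unbounded retry amplification — error rate up ✓; open file descriptors growing ✗; timeouts to downstream ✓; disk writes elevated ✓; queue depth growing ✓
(B) stale cache poisoning — accounts for every observation (error rate up via open file descriptors growing → error rate up)
(C) GC pressure from oversized payloads — does not account for error rate up, open file descriptors growing, queue depth growing
(D) runaway worker thread — error rate up ✓; open file descriptors growing ✓; timeouts to downstream ✗; disk writes elevated ✓; queue depth growing ✓
(E) connection leak — does not account for timeouts to downstream, queue depth growing
(F) slow downstream dependency — error rate up ✓; open file descriptors growing ✓; timeouts to downstream ✓; disk writes elevated ✗; queue depth growing ✓
(B) alone accounts for all the evidence.

B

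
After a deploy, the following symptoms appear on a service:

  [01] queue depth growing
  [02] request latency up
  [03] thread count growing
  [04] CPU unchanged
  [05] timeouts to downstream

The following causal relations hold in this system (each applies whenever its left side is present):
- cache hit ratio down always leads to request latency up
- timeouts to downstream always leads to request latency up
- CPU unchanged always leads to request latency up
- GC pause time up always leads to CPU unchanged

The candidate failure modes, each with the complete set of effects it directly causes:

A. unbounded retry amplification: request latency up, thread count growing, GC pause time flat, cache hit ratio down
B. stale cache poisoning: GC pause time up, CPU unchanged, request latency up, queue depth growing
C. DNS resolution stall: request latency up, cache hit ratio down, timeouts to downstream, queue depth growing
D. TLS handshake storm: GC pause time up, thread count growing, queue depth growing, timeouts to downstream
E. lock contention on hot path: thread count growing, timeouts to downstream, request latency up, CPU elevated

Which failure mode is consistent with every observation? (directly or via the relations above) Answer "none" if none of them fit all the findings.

D

Per-candidate check:
(A) unbounded retry amplification — queue depth growing -; request latency up +; thread count growing +; CPU unchanged -; timeouts to downstream -
(B) stale cache poisoning — queue depth growing +; request latency up +; thread count growing -; CPU unchanged +; timeouts to downstream -
(C) DNS resolution stall — does not account for thread count growing, CPU unchanged
(D) TLS handshake storm — accounts for every observation (request latency up by timeouts to downstream → request latency up)
(E) lock contention on hot path — queue depth growing -; request latency up +; thread count growing +; CPU unchanged -; timeouts to downstream +
(D) alone accounts for all the evidence.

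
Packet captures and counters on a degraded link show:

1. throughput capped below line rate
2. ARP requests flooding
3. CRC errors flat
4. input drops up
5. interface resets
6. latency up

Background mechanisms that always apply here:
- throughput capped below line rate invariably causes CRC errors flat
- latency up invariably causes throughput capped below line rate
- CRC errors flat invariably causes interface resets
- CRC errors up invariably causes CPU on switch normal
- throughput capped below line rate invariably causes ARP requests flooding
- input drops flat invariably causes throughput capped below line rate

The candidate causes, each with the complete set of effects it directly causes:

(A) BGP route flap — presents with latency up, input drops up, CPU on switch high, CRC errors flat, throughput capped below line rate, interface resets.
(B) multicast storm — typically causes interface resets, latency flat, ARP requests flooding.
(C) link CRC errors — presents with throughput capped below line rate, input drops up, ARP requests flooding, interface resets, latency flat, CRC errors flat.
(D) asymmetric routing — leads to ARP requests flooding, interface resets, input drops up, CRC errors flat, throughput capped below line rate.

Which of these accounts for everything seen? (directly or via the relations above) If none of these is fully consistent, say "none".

Checking each candidate against the observations:
(A) BGP route flap — accounts for every observation (ARP requests flooding by throughput capped below line rate → ARP requests flooding)
(B) multicast storm — fails on throughput capped below line rate, CRC errors flat, input drops up, latency up (predicts latency flat, not latency up)
(C) link CRC errors — fails on latency up (predicts latency flat, not latency up)
(D) asymmetric routing — throughput capped below line rate ✓; ARP requests flooding ✓; CRC errors flat ✓; input drops up ✓; interface resets ✓; latency up ✗
(A) alone accounts for all the evidence.

A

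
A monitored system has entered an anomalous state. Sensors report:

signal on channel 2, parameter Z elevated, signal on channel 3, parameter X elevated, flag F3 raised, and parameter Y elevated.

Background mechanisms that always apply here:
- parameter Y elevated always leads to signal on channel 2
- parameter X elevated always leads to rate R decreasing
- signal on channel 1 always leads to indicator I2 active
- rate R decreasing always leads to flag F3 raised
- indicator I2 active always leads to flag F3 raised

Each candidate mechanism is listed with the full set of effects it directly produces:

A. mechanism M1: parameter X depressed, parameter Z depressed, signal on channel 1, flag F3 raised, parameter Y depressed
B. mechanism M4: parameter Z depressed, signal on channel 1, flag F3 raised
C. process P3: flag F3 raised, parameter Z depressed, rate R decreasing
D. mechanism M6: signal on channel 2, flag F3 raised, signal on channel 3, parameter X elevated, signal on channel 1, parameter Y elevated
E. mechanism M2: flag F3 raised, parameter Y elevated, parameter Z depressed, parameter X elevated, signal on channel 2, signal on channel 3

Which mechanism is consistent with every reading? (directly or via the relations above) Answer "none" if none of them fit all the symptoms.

none

For each candidate, compare predicted effects to what was observed:
(A) mechanism M1 — fails on signal on channel 2, parameter Z elevated, signal on channel 3, parameter X elevated, parameter Y elevated (predicts parameter Z depressed, not parameter Z elevated; predicts parameter X depressed, not parameter X elevated; predicts parameter Y depressed, not parameter Y elevated)
(B) mechanism M4 — fails on signal on channel 2, parameter Z elevated, signal on channel 3, parameter X elevated, parameter Y elevated (predicts parameter Z depressed, not parameter Z elevated)
(C) process P3 — fails on signal on channel 2, parameter Z elevated, signal on channel 3, parameter X elevated, parameter Y elevated (predicts parameter Z depressed, not parameter Z elevated)
(D) mechanism M6 — does not account for parameter Z elevated
(E) mechanism M2 — signal on channel 2 ✓; parameter Z elevated ✗; signal on channel 3 ✓; parameter X elevated ✓; flag F3 raised ✓; parameter Y elevated ✓
Every candidate fails on at least one observation.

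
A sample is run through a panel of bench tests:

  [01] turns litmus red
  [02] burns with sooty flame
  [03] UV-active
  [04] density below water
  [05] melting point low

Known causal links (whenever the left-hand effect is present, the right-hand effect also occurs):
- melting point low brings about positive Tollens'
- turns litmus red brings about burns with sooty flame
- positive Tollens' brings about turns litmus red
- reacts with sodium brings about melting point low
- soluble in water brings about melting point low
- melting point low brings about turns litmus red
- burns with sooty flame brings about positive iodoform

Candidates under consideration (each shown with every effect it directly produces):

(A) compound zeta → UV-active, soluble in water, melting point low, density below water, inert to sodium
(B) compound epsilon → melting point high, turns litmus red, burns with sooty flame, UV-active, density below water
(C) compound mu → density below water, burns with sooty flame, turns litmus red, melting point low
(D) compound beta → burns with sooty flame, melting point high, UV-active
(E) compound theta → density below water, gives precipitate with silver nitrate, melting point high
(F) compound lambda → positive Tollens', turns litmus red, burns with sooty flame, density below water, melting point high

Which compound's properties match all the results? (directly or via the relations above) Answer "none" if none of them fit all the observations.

Per-candidate check:
(A) compound zeta — turns litmus red ✓ (through melting point low → turns litmus red); burns with sooty flame ✓ (through melting point low → turns litmus red → burns with sooty flame); UV-active ✓; density below water ✓; melting point low ✓
(B) compound epsilon — fails on melting point low (predicts melting point high, not melting point low)
(C) compound mu — turns litmus red ✓; burns with sooty flame ✓; UV-active ✗; density below water ✓; melting point low ✓
(D) compound beta — fails on turns litmus red, density below water, melting point low (predicts melting point high, not melting point low)
(E) compound theta — turns litmus red ✗; burns with sooty flame ✗; UV-active ✗; density below water ✓; melting point low ✗
(F) compound lambda — turns litmus red ✓; burns with sooty flame ✓; UV-active ✗; density below water ✓; melting point low ✗
Only (A) is consistent with every observation.

A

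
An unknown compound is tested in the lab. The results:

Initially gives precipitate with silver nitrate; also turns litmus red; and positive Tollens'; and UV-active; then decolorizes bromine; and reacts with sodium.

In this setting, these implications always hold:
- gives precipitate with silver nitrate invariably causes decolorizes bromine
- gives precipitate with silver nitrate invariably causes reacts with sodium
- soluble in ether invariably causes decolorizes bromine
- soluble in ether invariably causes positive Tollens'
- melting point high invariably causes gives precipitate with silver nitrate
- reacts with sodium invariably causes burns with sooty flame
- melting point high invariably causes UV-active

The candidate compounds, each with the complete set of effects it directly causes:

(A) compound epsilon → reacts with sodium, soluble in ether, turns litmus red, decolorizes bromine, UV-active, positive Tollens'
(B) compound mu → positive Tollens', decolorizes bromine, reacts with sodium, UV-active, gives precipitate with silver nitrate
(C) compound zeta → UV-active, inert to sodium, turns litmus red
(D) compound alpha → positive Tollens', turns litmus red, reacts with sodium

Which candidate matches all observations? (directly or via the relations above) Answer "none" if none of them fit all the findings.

Per-candidate check:
(A) compound epsilon — does not account for gives precipitate with silver nitrate
(B) compound mu — does not account for turns litmus red
(C) compound zeta — gives precipitate with silver nitrate ✗; turns litmus red ✓; positive Tollens' ✗; UV-active ✓; decolorizes bromine ✗; reacts with sodium ✗
(D) compound alpha — does not account for gives precipitate with silver nitrate, UV-active, decolorizes bromine
None of the listed candidates fits everything.

none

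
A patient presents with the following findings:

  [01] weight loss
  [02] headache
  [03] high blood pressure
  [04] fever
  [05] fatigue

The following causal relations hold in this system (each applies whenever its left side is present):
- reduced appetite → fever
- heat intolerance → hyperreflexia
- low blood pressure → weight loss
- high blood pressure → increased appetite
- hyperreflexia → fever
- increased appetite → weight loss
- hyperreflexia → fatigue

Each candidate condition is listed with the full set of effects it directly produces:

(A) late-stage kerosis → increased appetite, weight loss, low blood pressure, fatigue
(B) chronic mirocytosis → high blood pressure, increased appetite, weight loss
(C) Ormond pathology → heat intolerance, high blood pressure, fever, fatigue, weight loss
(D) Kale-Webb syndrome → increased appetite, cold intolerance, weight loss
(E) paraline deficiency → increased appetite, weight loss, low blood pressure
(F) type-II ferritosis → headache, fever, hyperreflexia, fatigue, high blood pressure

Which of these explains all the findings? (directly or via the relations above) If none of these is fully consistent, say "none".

F

Per-candidate check:
(A) late-stage kerosis — weight loss match; headache miss; high blood pressure miss; fever miss; fatigue match
(B) chronic mirocytosis — weight loss match; headache miss; high blood pressure match; fever miss; fatigue miss
(C) Ormond pathology — does not account for headache
(D) Kale-Webb syndrome — does not account for headache, high blood pressure, fever, fatigue
(E) paraline deficiency — weight loss match; headache miss; high blood pressure miss; fever miss; fatigue miss
(F) type-II ferritosis — weight loss match (by high blood pressure → increased appetite → weight loss); headache match; high blood pressure match; fever match; fatigue match
(F) alone accounts for all the evidence.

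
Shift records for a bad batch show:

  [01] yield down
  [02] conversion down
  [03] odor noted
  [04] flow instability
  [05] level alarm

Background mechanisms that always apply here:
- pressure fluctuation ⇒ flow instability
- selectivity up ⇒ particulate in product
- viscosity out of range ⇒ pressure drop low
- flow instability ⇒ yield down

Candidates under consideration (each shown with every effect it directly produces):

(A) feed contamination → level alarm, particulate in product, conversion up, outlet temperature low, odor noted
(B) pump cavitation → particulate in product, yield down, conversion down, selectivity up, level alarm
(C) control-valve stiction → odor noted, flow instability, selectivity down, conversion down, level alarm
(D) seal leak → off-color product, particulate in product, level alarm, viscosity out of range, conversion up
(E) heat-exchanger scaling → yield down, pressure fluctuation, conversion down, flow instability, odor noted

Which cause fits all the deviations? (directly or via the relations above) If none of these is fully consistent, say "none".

Checking each candidate against the observations:
(A) feed contamination — yield down NO; conversion down NO; odor noted yes; flow instability NO; level alarm yes
(B) pump cavitation — does not account for odor noted, flow instability
(C) control-valve stiction — accounts for every observation (yield down by flow instability → yield down)
(D) seal leak — yield down NO; conversion down NO; odor noted NO; flow instability NO; level alarm yes
(E) heat-exchanger scaling — yield down yes; conversion down yes; odor noted yes; flow instability yes; level alarm NO
(C) alone accounts for all the evidence.

C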